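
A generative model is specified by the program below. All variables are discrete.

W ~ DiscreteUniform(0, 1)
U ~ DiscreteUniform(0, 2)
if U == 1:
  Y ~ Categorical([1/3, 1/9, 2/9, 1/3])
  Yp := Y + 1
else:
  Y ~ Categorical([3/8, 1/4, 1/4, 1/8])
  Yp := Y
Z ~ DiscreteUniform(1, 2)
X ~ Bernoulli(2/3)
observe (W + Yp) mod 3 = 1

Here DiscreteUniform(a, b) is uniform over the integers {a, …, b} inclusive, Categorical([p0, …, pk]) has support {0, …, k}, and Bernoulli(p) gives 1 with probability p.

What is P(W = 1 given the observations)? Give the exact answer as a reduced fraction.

Enumerate traces; 36 have nonzero weight after conditioning:
  (W=0, U=0, Y=1, Z=1, X=0) weight 1/144
  (W=0, U=0, Y=1, Z=1, X=1) weight 1/72
  (W=0, U=0, Y=1, Z=2, X=0) weight 1/144
  (W=0, U=0, Y=1, Z=2, X=1) weight 1/72
  (W=0, U=1, Y=0, Z=1, X=0) weight 1/108
  (W=0, U=1, Y=0, Z=1, X=1) weight 1/54
  (W=0, U=1, Y=0, Z=2, X=0) weight 1/108
  (W=0, U=1, Y=0, Z=2, X=1) weight 1/54
  (W=1, U=0, Y=0, Z=1, X=0) weight 1/96
  … 27 more
Group by W:
  weight(W=0) = 7/36
  weight(W=1) = 11/54
Total weight = 7/36 + 11/54 = 43/108
P(W=0 | obs) = 7/36 / 43/108 = 21/43
P(W=1 | obs) = 11/54 / 43/108 = 22/43

P(W = 1 | obs) = 22/43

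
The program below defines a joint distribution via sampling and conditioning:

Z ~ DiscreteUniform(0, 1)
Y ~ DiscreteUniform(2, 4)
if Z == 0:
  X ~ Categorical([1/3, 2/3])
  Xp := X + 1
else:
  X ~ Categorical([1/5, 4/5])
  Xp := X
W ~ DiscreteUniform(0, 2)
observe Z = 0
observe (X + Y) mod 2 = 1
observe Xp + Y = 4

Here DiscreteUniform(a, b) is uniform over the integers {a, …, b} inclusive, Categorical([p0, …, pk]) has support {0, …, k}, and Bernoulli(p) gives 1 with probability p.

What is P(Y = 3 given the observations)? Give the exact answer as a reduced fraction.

Enumerate traces; 6 have nonzero weight after conditioning:
  (Z=0, Y=2, X=1, W=0) weight 1/27
  (Z=0, Y=2, X=1, W=1) weight 1/27
  (Z=0, Y=2, X=1, W=2) weight 1/27
  (Z=0, Y=3, X=0, W=0) weight 1/54
  (Z=0, Y=3, X=0, W=1) weight 1/54
  (Z=0, Y=3, X=0, W=2) weight 1/54
Group by Y:
  weight(Y=2) = 1/9
  weight(Y=3) = 1/18
Total weight = 1/9 + 1/18 = 1/6
P(Y=2 | obs) = 1/9 / 1/6 = 2/3
P(Y=3 | obs) = 1/18 / 1/6 = 1/3

P(Y = 3 | obs) = 1/3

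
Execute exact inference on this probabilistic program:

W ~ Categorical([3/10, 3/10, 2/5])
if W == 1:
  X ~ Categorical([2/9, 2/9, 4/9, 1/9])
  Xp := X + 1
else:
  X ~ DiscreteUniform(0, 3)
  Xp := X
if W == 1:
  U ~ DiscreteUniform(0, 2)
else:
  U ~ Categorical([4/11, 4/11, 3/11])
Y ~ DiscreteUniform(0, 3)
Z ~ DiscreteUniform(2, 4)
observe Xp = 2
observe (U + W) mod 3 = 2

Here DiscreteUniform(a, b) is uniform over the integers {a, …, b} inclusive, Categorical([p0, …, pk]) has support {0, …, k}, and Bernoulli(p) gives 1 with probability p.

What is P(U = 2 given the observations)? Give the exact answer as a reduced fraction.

P(U = 2 | obs) = 81/313

Enumerate traces; 36 have nonzero weight after conditioning:
  (W=0, X=2, U=2, Y=0, Z=2) weight 3/1760
  (W=0, X=2, U=2, Y=0, Z=3) weight 3/1760
  (W=0, X=2, U=2, Y=0, Z=4) weight 3/1760
  (W=0, X=2, U=2, Y=1, Z=2) weight 3/1760
  (W=0, X=2, U=2, Y=1, Z=3) weight 3/1760
  (W=0, X=2, U=2, Y=1, Z=4) weight 3/1760
  (W=0, X=2, U=2, Y=2, Z=2) weight 3/1760
  (W=0, X=2, U=2, Y=2, Z=3) weight 3/1760
  (W=1, X=1, U=1, Y=0, Z=2) weight 1/540
  (W=2, X=2, U=0, Y=0, Z=2) weight 1/330
  … 26 more
Group by U:
  weight(U=0) = 2/55
  weight(U=1) = 1/45
  weight(U=2) = 9/440
Total weight = 2/55 + 1/45 + 9/440 = 313/3960
P(U=0 | obs) = 2/55 / 313/3960 = 144/313
P(U=1 | obs) = 1/45 / 313/3960 = 88/313
P(U=2 | obs) = 9/440 / 313/3960 = 81/313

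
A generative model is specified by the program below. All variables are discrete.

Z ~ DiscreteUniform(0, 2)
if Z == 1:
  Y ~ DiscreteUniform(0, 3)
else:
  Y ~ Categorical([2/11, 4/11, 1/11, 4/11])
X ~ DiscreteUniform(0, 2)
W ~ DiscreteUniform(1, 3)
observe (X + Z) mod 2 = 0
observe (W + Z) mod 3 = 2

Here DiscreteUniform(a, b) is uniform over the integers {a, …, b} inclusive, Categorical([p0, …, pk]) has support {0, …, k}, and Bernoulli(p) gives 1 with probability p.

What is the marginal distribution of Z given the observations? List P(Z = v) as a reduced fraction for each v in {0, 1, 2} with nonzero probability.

P(Z=0) = 2/5, P(Z=1) = 1/5, P(Z=2) = 2/5

Enumerate traces; 20 have nonzero weight after conditioning:
  (Z=0, Y=0, X=0, W=2) weight 2/297
  (Z=0, Y=0, X=2, W=2) weight 2/297
  (Z=0, Y=1, X=0, W=2) weight 4/297
  (Z=0, Y=1, X=2, W=2) weight 4/297
  (Z=0, Y=2, X=0, W=2) weight 1/297
  (Z=0, Y=2, X=2, W=2) weight 1/297
  (Z=0, Y=3, X=0, W=2) weight 4/297
  (Z=0, Y=3, X=2, W=2) weight 4/297
  (Z=1, Y=0, X=1, W=1) weight 1/108
  (Z=2, Y=0, X=0, W=3) weight 2/297
  … 10 more
Group by Z:
  weight(Z=0) = 2/27
  weight(Z=1) = 1/27
  weight(Z=2) = 2/27
Total weight = 2/27 + 1/27 + 2/27 = 5/27
P(Z=0 | obs) = 2/27 / 5/27 = 2/5
P(Z=1 | obs) = 1/27 / 5/27 = 1/5
P(Z=2 | obs) = 2/27 / 5/27 = 2/5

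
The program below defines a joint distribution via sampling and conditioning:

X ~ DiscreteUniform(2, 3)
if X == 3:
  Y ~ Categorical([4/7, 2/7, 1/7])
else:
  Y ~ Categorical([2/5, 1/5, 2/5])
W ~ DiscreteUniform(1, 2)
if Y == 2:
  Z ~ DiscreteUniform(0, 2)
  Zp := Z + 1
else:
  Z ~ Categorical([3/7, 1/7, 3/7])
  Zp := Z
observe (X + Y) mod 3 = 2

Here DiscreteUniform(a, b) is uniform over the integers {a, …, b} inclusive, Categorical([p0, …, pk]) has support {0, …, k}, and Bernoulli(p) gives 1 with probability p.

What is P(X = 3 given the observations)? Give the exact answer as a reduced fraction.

P(X = 3 | obs) = 5/19

Enumerate traces; 12 have nonzero weight after conditioning:
  (X=2, Y=0, W=1, Z=0) weight 3/70
  (X=2, Y=0, W=1, Z=1) weight 1/70
  (X=2, Y=0, W=1, Z=2) weight 3/70
  (X=2, Y=0, W=2, Z=0) weight 3/70
  (X=2, Y=0, W=2, Z=1) weight 1/70
  (X=2, Y=0, W=2, Z=2) weight 3/70
  (X=3, Y=2, W=1, Z=0) weight 1/84
  (X=3, Y=2, W=1, Z=1) weight 1/84
  … 4 more
Group by X:
  weight(X=2) = 1/5
  weight(X=3) = 1/14
Total weight = 1/5 + 1/14 = 19/70
P(X=2 | obs) = 1/5 / 19/70 = 14/19
P(X=3 | obs) = 1/14 / 19/70 = 5/19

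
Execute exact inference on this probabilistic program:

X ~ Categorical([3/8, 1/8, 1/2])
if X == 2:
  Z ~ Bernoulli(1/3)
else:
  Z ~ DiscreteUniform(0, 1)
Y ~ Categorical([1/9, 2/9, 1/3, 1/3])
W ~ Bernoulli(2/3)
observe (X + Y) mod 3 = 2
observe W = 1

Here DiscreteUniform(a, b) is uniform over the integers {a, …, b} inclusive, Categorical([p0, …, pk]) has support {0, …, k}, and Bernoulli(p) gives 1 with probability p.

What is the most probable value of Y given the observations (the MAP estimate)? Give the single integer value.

argmax_v P(Y = v | obs) = 3

Enumerate traces; 8 have nonzero weight after conditioning:
  (X=0, Z=0, Y=2, W=1) weight 1/24
  (X=0, Z=1, Y=2, W=1) weight 1/24
  (X=1, Z=0, Y=1, W=1) weight 1/108
  (X=1, Z=1, Y=1, W=1) weight 1/108
  (X=2, Z=0, Y=0, W=1) weight 2/81
  (X=2, Z=0, Y=3, W=1) weight 2/27
  (X=2, Z=1, Y=0, W=1) weight 1/81
  (X=2, Z=1, Y=3, W=1) weight 1/27
Group by Y:
  weight(Y=0) = 1/27
  weight(Y=1) = 1/54
  weight(Y=2) = 1/12
  weight(Y=3) = 1/9
Total weight = 1/27 + 1/54 + 1/12 + 1/9 = 1/4
P(Y=0 | obs) = 1/27 / 1/4 = 4/27
P(Y=1 | obs) = 1/54 / 1/4 = 2/27
P(Y=2 | obs) = 1/12 / 1/4 = 1/3
P(Y=3 | obs) = 1/9 / 1/4 = 4/9
argmax = 3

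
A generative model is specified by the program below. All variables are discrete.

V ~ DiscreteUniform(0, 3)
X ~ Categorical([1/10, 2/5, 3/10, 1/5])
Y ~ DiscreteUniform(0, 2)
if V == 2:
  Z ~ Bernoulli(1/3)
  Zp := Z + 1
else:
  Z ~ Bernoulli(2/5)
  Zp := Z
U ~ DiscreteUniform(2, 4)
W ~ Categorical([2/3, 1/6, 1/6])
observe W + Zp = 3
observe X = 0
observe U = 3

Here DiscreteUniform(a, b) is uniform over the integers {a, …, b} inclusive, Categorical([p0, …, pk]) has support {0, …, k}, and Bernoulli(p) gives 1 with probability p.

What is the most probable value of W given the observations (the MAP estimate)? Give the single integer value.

Enumerate traces; 15 have nonzero weight after conditioning:
  (V=0, X=0, Y=0, Z=1, U=3, W=2) weight 1/5400
  (V=0, X=0, Y=1, Z=1, U=3, W=2) weight 1/5400
  (V=0, X=0, Y=2, Z=1, U=3, W=2) weight 1/5400
  (V=1, X=0, Y=0, Z=1, U=3, W=2) weight 1/5400
  (V=1, X=0, Y=1, Z=1, U=3, W=2) weight 1/5400
  (V=1, X=0, Y=2, Z=1, U=3, W=2) weight 1/5400
  (V=2, X=0, Y=0, Z=0, U=3, W=2) weight 1/3240
  (V=2, X=0, Y=0, Z=1, U=3, W=1) weight 1/6480
  … 7 more
Group by W:
  weight(W=1) = 1/2160
  weight(W=2) = 7/2700
Total weight = 1/2160 + 7/2700 = 11/3600
P(W=1 | obs) = 1/2160 / 11/3600 = 5/33
P(W=2 | obs) = 7/2700 / 11/3600 = 28/33
argmax = 2

argmax_v P(W = v | obs) = 2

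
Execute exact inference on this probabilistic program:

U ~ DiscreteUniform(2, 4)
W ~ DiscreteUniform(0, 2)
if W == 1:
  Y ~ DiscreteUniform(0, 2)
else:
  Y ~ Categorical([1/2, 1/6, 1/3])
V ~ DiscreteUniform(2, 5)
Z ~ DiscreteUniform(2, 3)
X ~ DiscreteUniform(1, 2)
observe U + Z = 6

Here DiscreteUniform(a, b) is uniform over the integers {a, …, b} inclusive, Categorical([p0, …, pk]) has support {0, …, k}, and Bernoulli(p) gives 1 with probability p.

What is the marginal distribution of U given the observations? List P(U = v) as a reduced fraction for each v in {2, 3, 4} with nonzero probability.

Enumerate traces; 144 have nonzero weight after conditioning:
  (U=3, W=0, Y=0, V=2, Z=3, X=1) weight 1/288
  (U=3, W=0, Y=0, V=2, Z=3, X=2) weight 1/288
  (U=3, W=0, Y=0, V=3, Z=3, X=1) weight 1/288
  (U=3, W=0, Y=0, V=3, Z=3, X=2) weight 1/288
  (U=3, W=0, Y=0, V=4, Z=3, X=1) weight 1/288
  (U=3, W=0, Y=0, V=4, Z=3, X=2) weight 1/288
  (U=3, W=0, Y=0, V=5, Z=3, X=1) weight 1/288
  (U=3, W=0, Y=0, V=5, Z=3, X=2) weight 1/288
  (U=4, W=0, Y=0, V=2, Z=2, X=1) weight 1/288
  … 135 more
Group by U:
  weight(U=3) = 1/6
  weight(U=4) = 1/6
Total weight = 1/6 + 1/6 = 1/3
P(U=3 | obs) = 1/6 / 1/3 = 1/2
P(U=4 | obs) = 1/6 / 1/3 = 1/2

P(U=3) = 1/2, P(U=4) = 1/2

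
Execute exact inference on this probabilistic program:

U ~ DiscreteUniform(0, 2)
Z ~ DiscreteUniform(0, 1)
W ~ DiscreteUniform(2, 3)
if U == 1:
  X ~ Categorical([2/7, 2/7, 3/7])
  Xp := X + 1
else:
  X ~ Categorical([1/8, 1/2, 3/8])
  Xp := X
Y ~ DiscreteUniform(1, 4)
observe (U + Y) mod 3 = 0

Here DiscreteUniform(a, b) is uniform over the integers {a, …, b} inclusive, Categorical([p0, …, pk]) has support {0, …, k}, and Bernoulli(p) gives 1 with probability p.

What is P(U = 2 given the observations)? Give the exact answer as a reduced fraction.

P(U = 2 | obs) = 1/2

Enumerate traces; 48 have nonzero weight after conditioning:
  (U=0, Z=0, W=2, X=0, Y=3) weight 1/384
  (U=0, Z=0, W=2, X=1, Y=3) weight 1/96
  (U=0, Z=0, W=2, X=2, Y=3) weight 1/128
  (U=0, Z=0, W=3, X=0, Y=3) weight 1/384
  (U=0, Z=0, W=3, X=1, Y=3) weight 1/96
  (U=0, Z=0, W=3, X=2, Y=3) weight 1/128
  (U=0, Z=1, W=2, X=0, Y=3) weight 1/384
  (U=0, Z=1, W=2, X=1, Y=3) weight 1/96
  (U=1, Z=0, W=2, X=0, Y=2) weight 1/168
  (U=2, Z=0, W=2, X=0, Y=1) weight 1/384
  … 38 more
Group by U:
  weight(U=0) = 1/12
  weight(U=1) = 1/12
  weight(U=2) = 1/6
Total weight = 1/12 + 1/12 + 1/6 = 1/3
P(U=0 | obs) = 1/12 / 1/3 = 1/4
P(U=1 | obs) = 1/12 / 1/3 = 1/4
P(U=2 | obs) = 1/6 / 1/3 = 1/2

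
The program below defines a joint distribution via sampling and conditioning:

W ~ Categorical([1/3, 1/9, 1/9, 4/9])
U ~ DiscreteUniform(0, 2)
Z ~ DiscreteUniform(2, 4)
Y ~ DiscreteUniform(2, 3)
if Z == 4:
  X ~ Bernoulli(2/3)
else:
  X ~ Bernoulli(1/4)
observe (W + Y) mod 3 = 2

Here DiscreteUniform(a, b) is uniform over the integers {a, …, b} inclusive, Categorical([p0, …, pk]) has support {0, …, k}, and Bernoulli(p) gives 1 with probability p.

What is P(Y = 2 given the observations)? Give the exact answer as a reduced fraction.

Enumerate traces; 54 have nonzero weight after conditioning:
  (W=0, U=0, Z=2, Y=2, X=0) weight 1/72
  (W=0, U=0, Z=2, Y=2, X=1) weight 1/216
  (W=0, U=0, Z=3, Y=2, X=0) weight 1/72
  (W=0, U=0, Z=3, Y=2, X=1) weight 1/216
  (W=0, U=0, Z=4, Y=2, X=0) weight 1/162
  (W=0, U=0, Z=4, Y=2, X=1) weight 1/81
  (W=0, U=1, Z=2, Y=2, X=0) weight 1/72
  (W=0, U=1, Z=2, Y=2, X=1) weight 1/216
  (W=2, U=0, Z=2, Y=3, X=0) weight 1/216
  … 45 more
Group by Y:
  weight(Y=2) = 7/18
  weight(Y=3) = 1/18
Total weight = 7/18 + 1/18 = 4/9
P(Y=2 | obs) = 7/18 / 4/9 = 7/8
P(Y=3 | obs) = 1/18 / 4/9 = 1/8

P(Y = 2 | obs) = 7/8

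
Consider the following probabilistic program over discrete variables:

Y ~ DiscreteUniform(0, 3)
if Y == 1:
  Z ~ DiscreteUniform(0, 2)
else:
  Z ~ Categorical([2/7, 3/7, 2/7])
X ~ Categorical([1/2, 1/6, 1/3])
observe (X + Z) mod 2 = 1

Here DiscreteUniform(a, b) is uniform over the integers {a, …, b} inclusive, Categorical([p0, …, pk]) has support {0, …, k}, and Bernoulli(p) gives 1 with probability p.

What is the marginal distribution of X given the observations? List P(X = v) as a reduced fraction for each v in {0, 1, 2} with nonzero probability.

Enumerate traces; 16 have nonzero weight after conditioning:
  (Y=0, Z=0, X=1) weight 1/84
  (Y=0, Z=1, X=0) weight 3/56
  (Y=0, Z=1, X=2) weight 1/28
  (Y=0, Z=2, X=1) weight 1/84
  (Y=1, Z=0, X=1) weight 1/72
  (Y=1, Z=1, X=0) weight 1/24
  (Y=1, Z=1, X=2) weight 1/36
  (Y=1, Z=2, X=1) weight 1/72
  … 8 more
Group by X:
  weight(X=0) = 17/84
  weight(X=1) = 25/252
  weight(X=2) = 17/126
Total weight = 17/84 + 25/252 + 17/126 = 55/126
P(X=0 | obs) = 17/84 / 55/126 = 51/110
P(X=1 | obs) = 25/252 / 55/126 = 5/22
P(X=2 | obs) = 17/126 / 55/126 = 17/55

P(X=0) = 51/110, P(X=1) = 5/22, P(X=2) = 17/55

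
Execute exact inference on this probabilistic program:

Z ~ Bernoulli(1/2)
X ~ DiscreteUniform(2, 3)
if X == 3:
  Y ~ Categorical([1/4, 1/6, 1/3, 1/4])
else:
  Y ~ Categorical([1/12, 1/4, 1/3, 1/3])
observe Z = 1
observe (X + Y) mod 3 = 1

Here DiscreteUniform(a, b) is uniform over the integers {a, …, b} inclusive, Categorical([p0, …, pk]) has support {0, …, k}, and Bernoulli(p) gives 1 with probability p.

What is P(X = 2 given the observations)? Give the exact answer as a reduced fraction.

Enumerate traces; 2 have nonzero weight after conditioning:
  (Z=1, X=2, Y=2) weight 1/12
  (Z=1, X=3, Y=1) weight 1/24
Group by X:
  weight(X=2) = 1/12
  weight(X=3) = 1/24
Total weight = 1/12 + 1/24 = 1/8
P(X=2 | obs) = 1/12 / 1/8 = 2/3
P(X=3 | obs) = 1/24 / 1/8 = 1/3

P(X = 2 | obs) = 2/3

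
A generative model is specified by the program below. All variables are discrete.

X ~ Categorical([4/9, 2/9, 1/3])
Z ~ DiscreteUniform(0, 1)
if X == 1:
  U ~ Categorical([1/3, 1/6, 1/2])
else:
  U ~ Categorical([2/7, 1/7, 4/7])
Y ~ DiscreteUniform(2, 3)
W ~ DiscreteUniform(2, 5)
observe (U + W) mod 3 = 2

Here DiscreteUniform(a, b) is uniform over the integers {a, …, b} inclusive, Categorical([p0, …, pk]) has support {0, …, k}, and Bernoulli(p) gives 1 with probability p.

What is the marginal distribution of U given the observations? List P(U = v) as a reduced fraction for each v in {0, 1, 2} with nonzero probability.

P(U=0) = 16/35, P(U=1) = 4/35, P(U=2) = 3/7

Enumerate traces; 48 have nonzero weight after conditioning:
  (X=0, Z=0, U=0, Y=2, W=2) weight 1/126
  (X=0, Z=0, U=0, Y=2, W=5) weight 1/126
  (X=0, Z=0, U=0, Y=3, W=2) weight 1/126
  (X=0, Z=0, U=0, Y=3, W=5) weight 1/126
  (X=0, Z=0, U=1, Y=2, W=4) weight 1/252
  (X=0, Z=0, U=1, Y=3, W=4) weight 1/252
  (X=0, Z=0, U=2, Y=2, W=3) weight 1/63
  (X=0, Z=0, U=2, Y=3, W=3) weight 1/63
  … 40 more
Group by U:
  weight(U=0) = 4/27
  weight(U=1) = 1/27
  weight(U=2) = 5/36
Total weight = 4/27 + 1/27 + 5/36 = 35/108
P(U=0 | obs) = 4/27 / 35/108 = 16/35
P(U=1 | obs) = 1/27 / 35/108 = 4/35
P(U=2 | obs) = 5/36 / 35/108 = 3/7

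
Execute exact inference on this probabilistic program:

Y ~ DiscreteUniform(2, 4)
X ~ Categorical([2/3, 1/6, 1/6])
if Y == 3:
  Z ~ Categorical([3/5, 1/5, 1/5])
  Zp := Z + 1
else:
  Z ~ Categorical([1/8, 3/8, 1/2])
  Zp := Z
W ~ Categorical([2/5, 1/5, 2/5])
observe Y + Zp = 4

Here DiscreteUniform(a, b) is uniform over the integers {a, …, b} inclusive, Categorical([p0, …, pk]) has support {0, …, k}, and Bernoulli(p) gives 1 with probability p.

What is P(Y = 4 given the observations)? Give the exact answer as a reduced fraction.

Enumerate traces; 27 have nonzero weight after conditioning:
  (Y=2, X=0, Z=2, W=0) weight 2/45
  (Y=2, X=0, Z=2, W=1) weight 1/45
  (Y=2, X=0, Z=2, W=2) weight 2/45
  (Y=2, X=1, Z=2, W=0) weight 1/90
  (Y=2, X=1, Z=2, W=1) weight 1/180
  (Y=2, X=1, Z=2, W=2) weight 1/90
  (Y=2, X=2, Z=2, W=0) weight 1/90
  (Y=2, X=2, Z=2, W=1) weight 1/180
  (Y=3, X=0, Z=0, W=0) weight 4/75
  (Y=4, X=0, Z=0, W=0) weight 1/90
  … 17 more
Group by Y:
  weight(Y=2) = 1/6
  weight(Y=3) = 1/5
  weight(Y=4) = 1/24
Total weight = 1/6 + 1/5 + 1/24 = 49/120
P(Y=2 | obs) = 1/6 / 49/120 = 20/49
P(Y=3 | obs) = 1/5 / 49/120 = 24/49
P(Y=4 | obs) = 1/24 / 49/120 = 5/49

P(Y = 4 | obs) = 5/49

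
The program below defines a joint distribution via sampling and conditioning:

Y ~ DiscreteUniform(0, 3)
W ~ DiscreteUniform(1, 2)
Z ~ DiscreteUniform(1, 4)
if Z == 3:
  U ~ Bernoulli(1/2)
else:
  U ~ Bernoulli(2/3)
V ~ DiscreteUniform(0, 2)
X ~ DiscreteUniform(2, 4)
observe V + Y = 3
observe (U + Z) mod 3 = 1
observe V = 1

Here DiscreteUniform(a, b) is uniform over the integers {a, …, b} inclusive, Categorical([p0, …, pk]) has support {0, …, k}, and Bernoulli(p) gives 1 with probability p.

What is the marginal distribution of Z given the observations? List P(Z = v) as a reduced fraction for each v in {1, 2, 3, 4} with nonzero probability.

P(Z=1) = 2/7, P(Z=3) = 3/7, P(Z=4) = 2/7

Enumerate traces; 18 have nonzero weight after conditioning:
  (Y=2, W=1, Z=1, U=0, V=1, X=2) weight 1/864
  (Y=2, W=1, Z=1, U=0, V=1, X=3) weight 1/864
  (Y=2, W=1, Z=1, U=0, V=1, X=4) weight 1/864
  (Y=2, W=1, Z=3, U=1, V=1, X=2) weight 1/576
  (Y=2, W=1, Z=3, U=1, V=1, X=3) weight 1/576
  (Y=2, W=1, Z=3, U=1, V=1, X=4) weight 1/576
  (Y=2, W=1, Z=4, U=0, V=1, X=2) weight 1/864
  (Y=2, W=1, Z=4, U=0, V=1, X=3) weight 1/864
  … 10 more
Group by Z:
  weight(Z=1) = 1/144
  weight(Z=3) = 1/96
  weight(Z=4) = 1/144
Total weight = 1/144 + 1/96 + 1/144 = 7/288
P(Z=1 | obs) = 1/144 / 7/288 = 2/7
P(Z=3 | obs) = 1/96 / 7/288 = 3/7
P(Z=4 | obs) = 1/144 / 7/288 = 2/7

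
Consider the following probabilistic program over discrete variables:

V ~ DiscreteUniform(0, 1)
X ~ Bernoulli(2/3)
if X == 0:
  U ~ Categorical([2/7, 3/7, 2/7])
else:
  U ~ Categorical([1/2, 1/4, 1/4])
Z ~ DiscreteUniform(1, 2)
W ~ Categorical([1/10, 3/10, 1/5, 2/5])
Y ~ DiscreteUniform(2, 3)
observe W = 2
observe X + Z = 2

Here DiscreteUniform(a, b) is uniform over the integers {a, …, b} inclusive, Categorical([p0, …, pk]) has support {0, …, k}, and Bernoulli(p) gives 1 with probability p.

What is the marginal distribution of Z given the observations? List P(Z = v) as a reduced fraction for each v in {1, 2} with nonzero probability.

Enumerate traces; 24 have nonzero weight after conditioning:
  (V=0, X=0, U=0, Z=2, W=2, Y=2) weight 1/420
  (V=0, X=0, U=0, Z=2, W=2, Y=3) weight 1/420
  (V=0, X=0, U=1, Z=2, W=2, Y=2) weight 1/280
  (V=0, X=0, U=1, Z=2, W=2, Y=3) weight 1/280
  (V=0, X=0, U=2, Z=2, W=2, Y=2) weight 1/420
  (V=0, X=0, U=2, Z=2, W=2, Y=3) weight 1/420
  (V=0, X=1, U=0, Z=1, W=2, Y=2) weight 1/120
  (V=0, X=1, U=0, Z=1, W=2, Y=3) weight 1/120
  … 16 more
Group by Z:
  weight(Z=1) = 1/15
  weight(Z=2) = 1/30
Total weight = 1/15 + 1/30 = 1/10
P(Z=1 | obs) = 1/15 / 1/10 = 2/3
P(Z=2 | obs) = 1/30 / 1/10 = 1/3

P(Z=1) = 2/3, P(Z=2) = 1/3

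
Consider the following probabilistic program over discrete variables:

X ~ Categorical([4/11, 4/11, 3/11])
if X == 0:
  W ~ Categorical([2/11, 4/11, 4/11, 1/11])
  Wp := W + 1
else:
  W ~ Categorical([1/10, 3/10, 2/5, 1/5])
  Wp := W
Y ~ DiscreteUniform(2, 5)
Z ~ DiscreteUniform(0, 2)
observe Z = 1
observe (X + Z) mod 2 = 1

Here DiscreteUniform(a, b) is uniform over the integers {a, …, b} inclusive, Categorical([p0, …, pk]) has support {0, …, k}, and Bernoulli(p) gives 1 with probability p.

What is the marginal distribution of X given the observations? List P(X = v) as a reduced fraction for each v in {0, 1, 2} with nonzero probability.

P(X=0) = 4/7, P(X=2) = 3/7

Enumerate traces; 32 have nonzero weight after conditioning:
  (X=0, W=0, Y=2, Z=1) weight 2/363
  (X=0, W=0, Y=3, Z=1) weight 2/363
  (X=0, W=0, Y=4, Z=1) weight 2/363
  (X=0, W=0, Y=5, Z=1) weight 2/363
  (X=0, W=1, Y=2, Z=1) weight 4/363
  (X=0, W=1, Y=3, Z=1) weight 4/363
  (X=0, W=1, Y=4, Z=1) weight 4/363
  (X=0, W=1, Y=5, Z=1) weight 4/363
  (X=2, W=0, Y=2, Z=1) weight 1/440
  … 23 more
Group by X:
  weight(X=0) = 4/33
  weight(X=2) = 1/11
Total weight = 4/33 + 1/11 = 7/33
P(X=0 | obs) = 4/33 / 7/33 = 4/7
P(X=2 | obs) = 1/11 / 7/33 = 3/7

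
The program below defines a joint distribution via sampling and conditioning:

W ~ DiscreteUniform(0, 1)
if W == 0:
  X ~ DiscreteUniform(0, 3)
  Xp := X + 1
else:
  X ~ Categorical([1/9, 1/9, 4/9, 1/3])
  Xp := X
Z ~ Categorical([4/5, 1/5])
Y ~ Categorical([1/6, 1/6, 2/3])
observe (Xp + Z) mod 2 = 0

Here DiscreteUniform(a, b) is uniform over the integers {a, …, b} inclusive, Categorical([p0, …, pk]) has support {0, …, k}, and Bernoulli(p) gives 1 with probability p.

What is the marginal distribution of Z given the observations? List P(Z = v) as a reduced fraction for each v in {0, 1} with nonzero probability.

P(Z=0) = 76/93, P(Z=1) = 17/93

Enumerate traces; 24 have nonzero weight after conditioning:
  (W=0, X=0, Z=1, Y=0) weight 1/240
  (W=0, X=0, Z=1, Y=1) weight 1/240
  (W=0, X=0, Z=1, Y=2) weight 1/60
  (W=0, X=1, Z=0, Y=0) weight 1/60
  (W=0, X=1, Z=0, Y=1) weight 1/60
  (W=0, X=1, Z=0, Y=2) weight 1/15
  (W=0, X=2, Z=1, Y=0) weight 1/240
  (W=0, X=2, Z=1, Y=1) weight 1/240
  … 16 more
Group by Z:
  weight(Z=0) = 19/45
  weight(Z=1) = 17/180
Total weight = 19/45 + 17/180 = 31/60
P(Z=0 | obs) = 19/45 / 31/60 = 76/93
P(Z=1 | obs) = 17/180 / 31/60 = 17/93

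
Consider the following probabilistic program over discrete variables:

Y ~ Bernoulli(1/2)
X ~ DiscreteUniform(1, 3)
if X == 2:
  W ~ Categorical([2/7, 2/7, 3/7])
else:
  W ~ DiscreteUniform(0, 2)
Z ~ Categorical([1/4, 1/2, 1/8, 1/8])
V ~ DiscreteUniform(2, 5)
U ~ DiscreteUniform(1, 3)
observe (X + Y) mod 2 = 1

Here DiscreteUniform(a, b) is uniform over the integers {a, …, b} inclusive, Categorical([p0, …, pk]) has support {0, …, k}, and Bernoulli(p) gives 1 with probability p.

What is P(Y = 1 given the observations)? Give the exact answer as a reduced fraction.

P(Y = 1 | obs) = 1/3

Enumerate traces; 432 have nonzero weight after conditioning:
  (Y=0, X=1, W=0, Z=0, V=2, U=1) weight 1/864
  (Y=0, X=1, W=0, Z=0, V=2, U=2) weight 1/864
  (Y=0, X=1, W=0, Z=0, V=2, U=3) weight 1/864
  (Y=0, X=1, W=0, Z=0, V=3, U=1) weight 1/864
  (Y=0, X=1, W=0, Z=0, V=3, U=2) weight 1/864
  (Y=0, X=1, W=0, Z=0, V=3, U=3) weight 1/864
  (Y=0, X=1, W=0, Z=0, V=4, U=1) weight 1/864
  (Y=0, X=1, W=0, Z=0, V=4, U=2) weight 1/864
  (Y=1, X=2, W=0, Z=0, V=2, U=1) weight 1/1008
  … 423 more
Group by Y:
  weight(Y=0) = 1/3
  weight(Y=1) = 1/6
Total weight = 1/3 + 1/6 = 1/2
P(Y=0 | obs) = 1/3 / 1/2 = 2/3
P(Y=1 | obs) = 1/6 / 1/2 = 1/3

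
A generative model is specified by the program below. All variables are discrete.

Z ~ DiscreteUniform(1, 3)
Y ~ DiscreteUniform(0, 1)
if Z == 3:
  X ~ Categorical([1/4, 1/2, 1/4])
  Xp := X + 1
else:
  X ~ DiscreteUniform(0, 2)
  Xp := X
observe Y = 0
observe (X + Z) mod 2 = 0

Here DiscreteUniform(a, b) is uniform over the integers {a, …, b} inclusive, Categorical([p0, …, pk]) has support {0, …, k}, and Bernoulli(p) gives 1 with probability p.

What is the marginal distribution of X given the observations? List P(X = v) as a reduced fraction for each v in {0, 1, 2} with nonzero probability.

P(X=0) = 2/9, P(X=1) = 5/9, P(X=2) = 2/9

Enumerate traces; 4 have nonzero weight after conditioning:
  (Z=1, Y=0, X=1) weight 1/18
  (Z=2, Y=0, X=0) weight 1/18
  (Z=2, Y=0, X=2) weight 1/18
  (Z=3, Y=0, X=1) weight 1/12
Group by X:
  weight(X=0) = 1/18
  weight(X=1) = 5/36
  weight(X=2) = 1/18
Total weight = 1/18 + 5/36 + 1/18 = 1/4
P(X=0 | obs) = 1/18 / 1/4 = 2/9
P(X=1 | obs) = 5/36 / 1/4 = 5/9
P(X=2 | obs) = 1/18 / 1/4 = 2/9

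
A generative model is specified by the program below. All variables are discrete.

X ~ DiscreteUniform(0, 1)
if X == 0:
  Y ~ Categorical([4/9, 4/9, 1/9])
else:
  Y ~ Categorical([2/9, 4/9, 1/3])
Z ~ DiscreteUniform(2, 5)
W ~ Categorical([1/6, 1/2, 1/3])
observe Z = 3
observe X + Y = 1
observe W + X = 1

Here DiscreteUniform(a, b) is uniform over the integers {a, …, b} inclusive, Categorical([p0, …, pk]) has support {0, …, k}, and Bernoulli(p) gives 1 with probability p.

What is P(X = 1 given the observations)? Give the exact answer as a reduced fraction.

Enumerate traces; 2 have nonzero weight after conditioning:
  (X=0, Y=1, Z=3, W=1) weight 1/36
  (X=1, Y=0, Z=3, W=0) weight 1/216
Group by X:
  weight(X=0) = 1/36
  weight(X=1) = 1/216
Total weight = 1/36 + 1/216 = 7/216
P(X=0 | obs) = 1/36 / 7/216 = 6/7
P(X=1 | obs) = 1/216 / 7/216 = 1/7

P(X = 1 | obs) = 1/7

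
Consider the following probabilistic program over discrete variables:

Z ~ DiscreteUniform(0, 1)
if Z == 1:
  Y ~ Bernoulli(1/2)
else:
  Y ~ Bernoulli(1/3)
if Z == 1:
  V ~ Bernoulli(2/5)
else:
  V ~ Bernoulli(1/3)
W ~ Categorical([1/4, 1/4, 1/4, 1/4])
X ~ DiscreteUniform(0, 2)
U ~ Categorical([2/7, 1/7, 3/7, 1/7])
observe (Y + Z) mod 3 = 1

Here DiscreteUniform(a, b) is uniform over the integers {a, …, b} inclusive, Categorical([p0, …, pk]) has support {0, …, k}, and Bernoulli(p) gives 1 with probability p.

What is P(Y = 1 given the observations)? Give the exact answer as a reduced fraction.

Enumerate traces; 192 have nonzero weight after conditioning:
  (Z=0, Y=1, V=0, W=0, X=0, U=0) weight 1/378
  (Z=0, Y=1, V=0, W=0, X=0, U=1) weight 1/756
  (Z=0, Y=1, V=0, W=0, X=0, U=2) weight 1/252
  (Z=0, Y=1, V=0, W=0, X=0, U=3) weight 1/756
  (Z=0, Y=1, V=0, W=0, X=1, U=0) weight 1/378
  (Z=0, Y=1, V=0, W=0, X=1, U=1) weight 1/756
  (Z=0, Y=1, V=0, W=0, X=1, U=2) weight 1/252
  (Z=0, Y=1, V=0, W=0, X=1, U=3) weight 1/756
  (Z=1, Y=0, V=0, W=0, X=0, U=0) weight 1/280
  … 183 more
Group by Y:
  weight(Y=0) = 1/4
  weight(Y=1) = 1/6
Total weight = 1/4 + 1/6 = 5/12
P(Y=0 | obs) = 1/4 / 5/12 = 3/5
P(Y=1 | obs) = 1/6 / 5/12 = 2/5

P(Y = 1 | obs) = 2/5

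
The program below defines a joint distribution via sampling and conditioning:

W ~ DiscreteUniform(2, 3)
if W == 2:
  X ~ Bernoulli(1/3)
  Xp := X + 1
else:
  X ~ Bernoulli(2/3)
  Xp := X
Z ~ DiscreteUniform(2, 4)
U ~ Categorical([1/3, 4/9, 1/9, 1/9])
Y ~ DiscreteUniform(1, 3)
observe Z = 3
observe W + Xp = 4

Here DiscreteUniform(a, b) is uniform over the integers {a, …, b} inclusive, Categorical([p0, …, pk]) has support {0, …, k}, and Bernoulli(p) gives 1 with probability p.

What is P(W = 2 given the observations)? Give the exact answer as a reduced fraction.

Enumerate traces; 24 have nonzero weight after conditioning:
  (W=2, X=1, Z=3, U=0, Y=1) weight 1/162
  (W=2, X=1, Z=3, U=0, Y=2) weight 1/162
  (W=2, X=1, Z=3, U=0, Y=3) weight 1/162
  (W=2, X=1, Z=3, U=1, Y=1) weight 2/243
  (W=2, X=1, Z=3, U=1, Y=2) weight 2/243
  (W=2, X=1, Z=3, U=1, Y=3) weight 2/243
  (W=2, X=1, Z=3, U=2, Y=1) weight 1/486
  (W=2, X=1, Z=3, U=2, Y=2) weight 1/486
  (W=3, X=1, Z=3, U=0, Y=1) weight 1/81
  … 15 more
Group by W:
  weight(W=2) = 1/18
  weight(W=3) = 1/9
Total weight = 1/18 + 1/9 = 1/6
P(W=2 | obs) = 1/18 / 1/6 = 1/3
P(W=3 | obs) = 1/9 / 1/6 = 2/3

P(W = 2 | obs) = 1/3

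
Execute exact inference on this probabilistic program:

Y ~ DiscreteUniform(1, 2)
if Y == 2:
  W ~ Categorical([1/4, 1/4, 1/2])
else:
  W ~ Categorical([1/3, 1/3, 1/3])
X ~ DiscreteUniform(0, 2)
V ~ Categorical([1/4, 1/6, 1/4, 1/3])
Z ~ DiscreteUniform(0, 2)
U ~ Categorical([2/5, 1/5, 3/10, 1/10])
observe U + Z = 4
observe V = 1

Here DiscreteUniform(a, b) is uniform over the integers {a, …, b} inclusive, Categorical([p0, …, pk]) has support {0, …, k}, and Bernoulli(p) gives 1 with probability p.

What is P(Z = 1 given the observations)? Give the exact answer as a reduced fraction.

P(Z = 1 | obs) = 1/4

Enumerate traces; 36 have nonzero weight after conditioning:
  (Y=1, W=0, X=0, V=1, Z=1, U=3) weight 1/3240
  (Y=1, W=0, X=0, V=1, Z=2, U=2) weight 1/1080
  (Y=1, W=0, X=1, V=1, Z=1, U=3) weight 1/3240
  (Y=1, W=0, X=1, V=1, Z=2, U=2) weight 1/1080
  (Y=1, W=0, X=2, V=1, Z=1, U=3) weight 1/3240
  (Y=1, W=0, X=2, V=1, Z=2, U=2) weight 1/1080
  (Y=1, W=1, X=0, V=1, Z=1, U=3) weight 1/3240
  (Y=1, W=1, X=0, V=1, Z=2, U=2) weight 1/1080
  … 28 more
Group by Z:
  weight(Z=1) = 1/180
  weight(Z=2) = 1/60
Total weight = 1/180 + 1/60 = 1/45
P(Z=1 | obs) = 1/180 / 1/45 = 1/4
P(Z=2 | obs) = 1/60 / 1/45 = 3/4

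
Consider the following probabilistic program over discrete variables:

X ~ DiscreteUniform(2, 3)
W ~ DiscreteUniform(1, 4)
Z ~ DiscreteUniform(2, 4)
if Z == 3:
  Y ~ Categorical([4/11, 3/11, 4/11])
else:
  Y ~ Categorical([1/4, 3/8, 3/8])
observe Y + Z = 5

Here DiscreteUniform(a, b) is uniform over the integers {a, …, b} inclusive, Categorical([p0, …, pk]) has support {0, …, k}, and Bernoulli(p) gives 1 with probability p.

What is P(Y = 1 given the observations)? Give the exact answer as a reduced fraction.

P(Y = 1 | obs) = 33/65

Enumerate traces; 16 have nonzero weight after conditioning:
  (X=2, W=1, Z=3, Y=2) weight 1/66
  (X=2, W=1, Z=4, Y=1) weight 1/64
  (X=2, W=2, Z=3, Y=2) weight 1/66
  (X=2, W=2, Z=4, Y=1) weight 1/64
  (X=2, W=3, Z=3, Y=2) weight 1/66
  (X=2, W=3, Z=4, Y=1) weight 1/64
  (X=2, W=4, Z=3, Y=2) weight 1/66
  (X=2, W=4, Z=4, Y=1) weight 1/64
  … 8 more
Group by Y:
  weight(Y=1) = 1/8
  weight(Y=2) = 4/33
Total weight = 1/8 + 4/33 = 65/264
P(Y=1 | obs) = 1/8 / 65/264 = 33/65
P(Y=2 | obs) = 4/33 / 65/264 = 32/65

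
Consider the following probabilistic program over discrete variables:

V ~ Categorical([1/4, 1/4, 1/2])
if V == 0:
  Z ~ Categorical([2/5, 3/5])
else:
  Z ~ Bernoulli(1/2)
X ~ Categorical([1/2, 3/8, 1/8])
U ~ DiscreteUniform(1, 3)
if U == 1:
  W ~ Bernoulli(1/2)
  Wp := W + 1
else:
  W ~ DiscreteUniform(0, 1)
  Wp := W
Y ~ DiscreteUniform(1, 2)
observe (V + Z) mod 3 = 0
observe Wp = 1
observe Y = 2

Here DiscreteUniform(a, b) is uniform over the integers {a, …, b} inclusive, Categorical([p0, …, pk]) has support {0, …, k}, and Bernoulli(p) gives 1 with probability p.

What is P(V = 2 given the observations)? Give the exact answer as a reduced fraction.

P(V = 2 | obs) = 5/7

Enumerate traces; 18 have nonzero weight after conditioning:
  (V=0, Z=0, X=0, U=1, W=0, Y=2) weight 1/240
  (V=0, Z=0, X=0, U=2, W=1, Y=2) weight 1/240
  (V=0, Z=0, X=0, U=3, W=1, Y=2) weight 1/240
  (V=0, Z=0, X=1, U=1, W=0, Y=2) weight 1/320
  (V=0, Z=0, X=1, U=2, W=1, Y=2) weight 1/320
  (V=0, Z=0, X=1, U=3, W=1, Y=2) weight 1/320
  (V=0, Z=0, X=2, U=1, W=0, Y=2) weight 1/960
  (V=0, Z=0, X=2, U=2, W=1, Y=2) weight 1/960
  (V=2, Z=1, X=0, U=1, W=0, Y=2) weight 1/96
  … 9 more
Group by V:
  weight(V=0) = 1/40
  weight(V=2) = 1/16
Total weight = 1/40 + 1/16 = 7/80
P(V=0 | obs) = 1/40 / 7/80 = 2/7
P(V=2 | obs) = 1/16 / 7/80 = 5/7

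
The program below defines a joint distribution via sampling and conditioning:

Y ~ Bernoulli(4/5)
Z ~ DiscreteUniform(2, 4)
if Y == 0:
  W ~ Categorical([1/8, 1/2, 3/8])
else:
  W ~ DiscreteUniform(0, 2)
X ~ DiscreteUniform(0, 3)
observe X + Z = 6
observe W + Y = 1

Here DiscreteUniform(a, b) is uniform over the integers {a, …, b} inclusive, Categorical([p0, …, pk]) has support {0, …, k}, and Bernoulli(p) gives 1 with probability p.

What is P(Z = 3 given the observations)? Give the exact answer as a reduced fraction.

P(Z = 3 | obs) = 1/2

Enumerate traces; 4 have nonzero weight after conditioning:
  (Y=0, Z=3, W=1, X=3) weight 1/120
  (Y=0, Z=4, W=1, X=2) weight 1/120
  (Y=1, Z=3, W=0, X=3) weight 1/45
  (Y=1, Z=4, W=0, X=2) weight 1/45
Group by Z:
  weight(Z=3) = 11/360
  weight(Z=4) = 11/360
Total weight = 11/360 + 11/360 = 11/180
P(Z=3 | obs) = 11/360 / 11/180 = 1/2
P(Z=4 | obs) = 11/360 / 11/180 = 1/2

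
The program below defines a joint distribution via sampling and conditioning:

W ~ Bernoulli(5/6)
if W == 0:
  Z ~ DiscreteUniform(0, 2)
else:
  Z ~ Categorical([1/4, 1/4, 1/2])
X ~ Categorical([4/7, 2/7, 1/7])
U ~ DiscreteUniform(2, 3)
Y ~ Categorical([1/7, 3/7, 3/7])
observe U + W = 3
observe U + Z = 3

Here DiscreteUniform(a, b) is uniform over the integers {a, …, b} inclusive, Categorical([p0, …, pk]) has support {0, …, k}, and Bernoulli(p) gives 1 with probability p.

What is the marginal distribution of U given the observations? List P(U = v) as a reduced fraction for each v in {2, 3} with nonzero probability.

Enumerate traces; 18 have nonzero weight after conditioning:
  (W=0, Z=0, X=0, U=3, Y=0) weight 1/441
  (W=0, Z=0, X=0, U=3, Y=1) weight 1/147
  (W=0, Z=0, X=0, U=3, Y=2) weight 1/147
  (W=0, Z=0, X=1, U=3, Y=0) weight 1/882
  (W=0, Z=0, X=1, U=3, Y=1) weight 1/294
  (W=0, Z=0, X=1, U=3, Y=2) weight 1/294
  (W=0, Z=0, X=2, U=3, Y=0) weight 1/1764
  (W=0, Z=0, X=2, U=3, Y=1) weight 1/588
  (W=1, Z=1, X=0, U=2, Y=0) weight 5/588
  … 9 more
Group by U:
  weight(U=2) = 5/48
  weight(U=3) = 1/36
Total weight = 5/48 + 1/36 = 19/144
P(U=2 | obs) = 5/48 / 19/144 = 15/19
P(U=3 | obs) = 1/36 / 19/144 = 4/19

P(U=2) = 15/19, P(U=3) = 4/19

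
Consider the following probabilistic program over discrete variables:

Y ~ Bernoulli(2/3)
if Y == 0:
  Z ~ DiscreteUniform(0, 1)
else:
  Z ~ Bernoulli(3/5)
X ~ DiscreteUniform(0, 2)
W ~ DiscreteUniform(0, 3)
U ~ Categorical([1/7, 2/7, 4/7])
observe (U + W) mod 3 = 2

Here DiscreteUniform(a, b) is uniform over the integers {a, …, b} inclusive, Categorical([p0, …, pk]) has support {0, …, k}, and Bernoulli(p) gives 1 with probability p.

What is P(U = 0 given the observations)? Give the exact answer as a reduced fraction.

Enumerate traces; 48 have nonzero weight after conditioning:
  (Y=0, Z=0, X=0, W=0, U=2) weight 1/126
  (Y=0, Z=0, X=0, W=1, U=1) weight 1/252
  (Y=0, Z=0, X=0, W=2, U=0) weight 1/504
  (Y=0, Z=0, X=0, W=3, U=2) weight 1/126
  (Y=0, Z=0, X=1, W=0, U=2) weight 1/126
  (Y=0, Z=0, X=1, W=1, U=1) weight 1/252
  (Y=0, Z=0, X=1, W=2, U=0) weight 1/504
  (Y=0, Z=0, X=1, W=3, U=2) weight 1/126
  … 40 more
Group by U:
  weight(U=0) = 1/28
  weight(U=1) = 1/14
  weight(U=2) = 2/7
Total weight = 1/28 + 1/14 + 2/7 = 11/28
P(U=0 | obs) = 1/28 / 11/28 = 1/11
P(U=1 | obs) = 1/14 / 11/28 = 2/11
P(U=2 | obs) = 2/7 / 11/28 = 8/11

P(U = 0 | obs) = 1/11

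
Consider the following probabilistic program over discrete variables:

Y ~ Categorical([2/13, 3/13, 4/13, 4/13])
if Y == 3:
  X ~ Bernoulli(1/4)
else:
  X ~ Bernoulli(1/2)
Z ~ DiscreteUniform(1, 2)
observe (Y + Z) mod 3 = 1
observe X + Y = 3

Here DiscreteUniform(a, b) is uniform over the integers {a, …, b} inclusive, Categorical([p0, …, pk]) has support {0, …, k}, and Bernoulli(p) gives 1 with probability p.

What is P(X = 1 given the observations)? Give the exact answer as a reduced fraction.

Enumerate traces; 2 have nonzero weight after conditioning:
  (Y=2, X=1, Z=2) weight 1/13
  (Y=3, X=0, Z=1) weight 3/26
Group by X:
  weight(X=0) = 3/26
  weight(X=1) = 1/13
Total weight = 3/26 + 1/13 = 5/26
P(X=0 | obs) = 3/26 / 5/26 = 3/5
P(X=1 | obs) = 1/13 / 5/26 = 2/5

P(X = 1 | obs) = 2/5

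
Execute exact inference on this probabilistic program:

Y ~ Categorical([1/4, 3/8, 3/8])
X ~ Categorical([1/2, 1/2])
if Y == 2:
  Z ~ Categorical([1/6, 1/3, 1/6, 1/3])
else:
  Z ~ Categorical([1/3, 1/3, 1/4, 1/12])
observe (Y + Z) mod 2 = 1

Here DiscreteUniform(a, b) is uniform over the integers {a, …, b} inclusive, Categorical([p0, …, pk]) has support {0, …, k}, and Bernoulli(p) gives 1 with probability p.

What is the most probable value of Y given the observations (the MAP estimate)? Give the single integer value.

Enumerate traces; 12 have nonzero weight after conditioning:
  (Y=0, X=0, Z=1) weight 1/24
  (Y=0, X=0, Z=3) weight 1/96
  (Y=0, X=1, Z=1) weight 1/24
  (Y=0, X=1, Z=3) weight 1/96
  (Y=1, X=0, Z=0) weight 1/16
  (Y=1, X=0, Z=2) weight 3/64
  (Y=1, X=1, Z=0) weight 1/16
  (Y=1, X=1, Z=2) weight 3/64
  (Y=2, X=0, Z=1) weight 1/16
  … 3 more
Group by Y:
  weight(Y=0) = 5/48
  weight(Y=1) = 7/32
  weight(Y=2) = 1/4
Total weight = 5/48 + 7/32 + 1/4 = 55/96
P(Y=0 | obs) = 5/48 / 55/96 = 2/11
P(Y=1 | obs) = 7/32 / 55/96 = 21/55
P(Y=2 | obs) = 1/4 / 55/96 = 24/55
argmax = 2

argmax_v P(Y = v | obs) = 2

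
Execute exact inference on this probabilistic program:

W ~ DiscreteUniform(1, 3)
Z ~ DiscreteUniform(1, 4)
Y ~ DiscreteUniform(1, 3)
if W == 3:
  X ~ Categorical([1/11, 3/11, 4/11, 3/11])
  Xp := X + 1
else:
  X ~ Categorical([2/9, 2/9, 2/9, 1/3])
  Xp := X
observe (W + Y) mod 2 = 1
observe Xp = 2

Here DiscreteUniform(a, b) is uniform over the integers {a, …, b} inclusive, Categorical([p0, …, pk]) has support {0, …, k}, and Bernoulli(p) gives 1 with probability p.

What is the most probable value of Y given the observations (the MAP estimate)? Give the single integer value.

Enumerate traces; 16 have nonzero weight after conditioning:
  (W=1, Z=1, Y=2, X=2) weight 1/162
  (W=1, Z=2, Y=2, X=2) weight 1/162
  (W=1, Z=3, Y=2, X=2) weight 1/162
  (W=1, Z=4, Y=2, X=2) weight 1/162
  (W=2, Z=1, Y=1, X=2) weight 1/162
  (W=2, Z=1, Y=3, X=2) weight 1/162
  (W=2, Z=2, Y=1, X=2) weight 1/162
  (W=2, Z=2, Y=3, X=2) weight 1/162
  … 8 more
Group by Y:
  weight(Y=1) = 2/81
  weight(Y=2) = 49/891
  weight(Y=3) = 2/81
Total weight = 2/81 + 49/891 + 2/81 = 31/297
P(Y=1 | obs) = 2/81 / 31/297 = 22/93
P(Y=2 | obs) = 49/891 / 31/297 = 49/93
P(Y=3 | obs) = 2/81 / 31/297 = 22/93
argmax = 2

argmax_v P(Y = v | obs) = 2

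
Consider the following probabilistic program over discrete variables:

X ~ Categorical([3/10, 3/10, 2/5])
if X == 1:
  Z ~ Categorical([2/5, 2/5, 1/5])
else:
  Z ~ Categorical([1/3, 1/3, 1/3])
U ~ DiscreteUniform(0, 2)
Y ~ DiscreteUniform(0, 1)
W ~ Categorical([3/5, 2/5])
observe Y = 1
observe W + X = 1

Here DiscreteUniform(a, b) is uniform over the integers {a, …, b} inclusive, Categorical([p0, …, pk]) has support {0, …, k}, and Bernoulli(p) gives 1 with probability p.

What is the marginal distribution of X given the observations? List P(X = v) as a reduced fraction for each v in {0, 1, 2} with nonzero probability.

Enumerate traces; 18 have nonzero weight after conditioning:
  (X=0, Z=0, U=0, Y=1, W=1) weight 1/150
  (X=0, Z=0, U=1, Y=1, W=1) weight 1/150
  (X=0, Z=0, U=2, Y=1, W=1) weight 1/150
  (X=0, Z=1, U=0, Y=1, W=1) weight 1/150
  (X=0, Z=1, U=1, Y=1, W=1) weight 1/150
  (X=0, Z=1, U=2, Y=1, W=1) weight 1/150
  (X=0, Z=2, U=0, Y=1, W=1) weight 1/150
  (X=0, Z=2, U=1, Y=1, W=1) weight 1/150
  (X=1, Z=0, U=0, Y=1, W=0) weight 3/250
  … 9 more
Group by X:
  weight(X=0) = 3/50
  weight(X=1) = 9/100
Total weight = 3/50 + 9/100 = 3/20
P(X=0 | obs) = 3/50 / 3/20 = 2/5
P(X=1 | obs) = 9/100 / 3/20 = 3/5

P(X=0) = 2/5, P(X=1) = 3/5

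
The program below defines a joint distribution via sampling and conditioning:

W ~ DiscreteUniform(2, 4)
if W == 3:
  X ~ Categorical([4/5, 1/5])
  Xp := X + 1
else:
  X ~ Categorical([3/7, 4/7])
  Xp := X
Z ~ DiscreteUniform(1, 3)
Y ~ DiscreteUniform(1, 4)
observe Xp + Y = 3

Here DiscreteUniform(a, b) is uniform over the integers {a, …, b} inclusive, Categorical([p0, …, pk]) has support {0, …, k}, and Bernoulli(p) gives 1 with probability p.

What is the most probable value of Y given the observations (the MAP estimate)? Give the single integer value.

argmax_v P(Y = v | obs) = 2

Enumerate traces; 18 have nonzero weight after conditioning:
  (W=2, X=0, Z=1, Y=3) weight 1/84
  (W=2, X=0, Z=2, Y=3) weight 1/84
  (W=2, X=0, Z=3, Y=3) weight 1/84
  (W=2, X=1, Z=1, Y=2) weight 1/63
  (W=2, X=1, Z=2, Y=2) weight 1/63
  (W=2, X=1, Z=3, Y=2) weight 1/63
  (W=3, X=0, Z=1, Y=2) weight 1/45
  (W=3, X=0, Z=2, Y=2) weight 1/45
  (W=3, X=1, Z=1, Y=1) weight 1/180
  … 9 more
Group by Y:
  weight(Y=1) = 1/60
  weight(Y=2) = 17/105
  weight(Y=3) = 1/14
Total weight = 1/60 + 17/105 + 1/14 = 1/4
P(Y=1 | obs) = 1/60 / 1/4 = 1/15
P(Y=2 | obs) = 17/105 / 1/4 = 68/105
P(Y=3 | obs) = 1/14 / 1/4 = 2/7
argmax = 2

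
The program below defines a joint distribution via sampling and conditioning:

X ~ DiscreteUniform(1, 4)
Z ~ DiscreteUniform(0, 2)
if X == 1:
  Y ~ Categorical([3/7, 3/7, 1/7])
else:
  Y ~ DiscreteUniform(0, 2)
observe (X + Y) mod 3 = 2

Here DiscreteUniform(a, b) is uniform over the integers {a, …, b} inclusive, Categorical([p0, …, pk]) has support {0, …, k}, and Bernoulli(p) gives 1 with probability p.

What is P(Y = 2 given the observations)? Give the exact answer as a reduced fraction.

P(Y = 2 | obs) = 7/30

Enumerate traces; 12 have nonzero weight after conditioning:
  (X=1, Z=0, Y=1) weight 1/28
  (X=1, Z=1, Y=1) weight 1/28
  (X=1, Z=2, Y=1) weight 1/28
  (X=2, Z=0, Y=0) weight 1/36
  (X=2, Z=1, Y=0) weight 1/36
  (X=2, Z=2, Y=0) weight 1/36
  (X=3, Z=0, Y=2) weight 1/36
  (X=3, Z=1, Y=2) weight 1/36
  … 4 more
Group by Y:
  weight(Y=0) = 1/12
  weight(Y=1) = 4/21
  weight(Y=2) = 1/12
Total weight = 1/12 + 4/21 + 1/12 = 5/14
P(Y=0 | obs) = 1/12 / 5/14 = 7/30
P(Y=1 | obs) = 4/21 / 5/14 = 8/15
P(Y=2 | obs) = 1/12 / 5/14 = 7/30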